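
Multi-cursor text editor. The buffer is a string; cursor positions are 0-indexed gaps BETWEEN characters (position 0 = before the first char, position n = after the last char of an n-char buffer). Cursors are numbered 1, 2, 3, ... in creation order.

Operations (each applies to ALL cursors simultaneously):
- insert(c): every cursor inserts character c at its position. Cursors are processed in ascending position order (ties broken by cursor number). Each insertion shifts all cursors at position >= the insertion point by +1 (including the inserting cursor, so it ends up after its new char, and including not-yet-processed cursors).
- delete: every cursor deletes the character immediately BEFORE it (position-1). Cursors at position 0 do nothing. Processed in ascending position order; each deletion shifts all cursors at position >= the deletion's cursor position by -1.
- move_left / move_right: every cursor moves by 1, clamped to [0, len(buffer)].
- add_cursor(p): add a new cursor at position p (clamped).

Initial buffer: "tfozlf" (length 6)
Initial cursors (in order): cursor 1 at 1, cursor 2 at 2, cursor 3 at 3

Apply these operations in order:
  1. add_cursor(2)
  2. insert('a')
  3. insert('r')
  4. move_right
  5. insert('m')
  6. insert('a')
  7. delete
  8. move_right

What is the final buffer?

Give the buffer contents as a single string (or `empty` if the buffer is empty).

After op 1 (add_cursor(2)): buffer="tfozlf" (len 6), cursors c1@1 c2@2 c4@2 c3@3, authorship ......
After op 2 (insert('a')): buffer="tafaaoazlf" (len 10), cursors c1@2 c2@5 c4@5 c3@7, authorship .1.24.3...
After op 3 (insert('r')): buffer="tarfaarroarzlf" (len 14), cursors c1@3 c2@8 c4@8 c3@11, authorship .11.2424.33...
After op 4 (move_right): buffer="tarfaarroarzlf" (len 14), cursors c1@4 c2@9 c4@9 c3@12, authorship .11.2424.33...
After op 5 (insert('m')): buffer="tarfmaarrommarzmlf" (len 18), cursors c1@5 c2@12 c4@12 c3@16, authorship .11.12424.2433.3..
After op 6 (insert('a')): buffer="tarfmaaarrommaaarzmalf" (len 22), cursors c1@6 c2@15 c4@15 c3@20, authorship .11.112424.242433.33..
After op 7 (delete): buffer="tarfmaarrommarzmlf" (len 18), cursors c1@5 c2@12 c4@12 c3@16, authorship .11.12424.2433.3..
After op 8 (move_right): buffer="tarfmaarrommarzmlf" (len 18), cursors c1@6 c2@13 c4@13 c3@17, authorship .11.12424.2433.3..

Answer: tarfmaarrommarzmlf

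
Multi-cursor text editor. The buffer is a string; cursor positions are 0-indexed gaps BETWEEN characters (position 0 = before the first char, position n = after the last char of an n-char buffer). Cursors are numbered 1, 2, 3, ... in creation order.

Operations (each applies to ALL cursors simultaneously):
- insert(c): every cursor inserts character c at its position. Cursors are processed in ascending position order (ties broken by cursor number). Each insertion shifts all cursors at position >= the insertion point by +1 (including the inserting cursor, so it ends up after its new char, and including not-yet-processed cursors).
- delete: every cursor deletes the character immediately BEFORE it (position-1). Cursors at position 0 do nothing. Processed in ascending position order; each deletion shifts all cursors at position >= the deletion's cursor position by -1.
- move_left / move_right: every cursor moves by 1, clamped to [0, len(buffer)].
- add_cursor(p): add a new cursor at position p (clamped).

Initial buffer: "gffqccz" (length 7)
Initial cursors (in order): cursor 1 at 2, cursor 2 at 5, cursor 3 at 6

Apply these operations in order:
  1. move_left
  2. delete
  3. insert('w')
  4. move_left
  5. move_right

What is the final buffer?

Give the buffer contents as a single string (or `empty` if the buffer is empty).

After op 1 (move_left): buffer="gffqccz" (len 7), cursors c1@1 c2@4 c3@5, authorship .......
After op 2 (delete): buffer="ffcz" (len 4), cursors c1@0 c2@2 c3@2, authorship ....
After op 3 (insert('w')): buffer="wffwwcz" (len 7), cursors c1@1 c2@5 c3@5, authorship 1..23..
After op 4 (move_left): buffer="wffwwcz" (len 7), cursors c1@0 c2@4 c3@4, authorship 1..23..
After op 5 (move_right): buffer="wffwwcz" (len 7), cursors c1@1 c2@5 c3@5, authorship 1..23..

Answer: wffwwcz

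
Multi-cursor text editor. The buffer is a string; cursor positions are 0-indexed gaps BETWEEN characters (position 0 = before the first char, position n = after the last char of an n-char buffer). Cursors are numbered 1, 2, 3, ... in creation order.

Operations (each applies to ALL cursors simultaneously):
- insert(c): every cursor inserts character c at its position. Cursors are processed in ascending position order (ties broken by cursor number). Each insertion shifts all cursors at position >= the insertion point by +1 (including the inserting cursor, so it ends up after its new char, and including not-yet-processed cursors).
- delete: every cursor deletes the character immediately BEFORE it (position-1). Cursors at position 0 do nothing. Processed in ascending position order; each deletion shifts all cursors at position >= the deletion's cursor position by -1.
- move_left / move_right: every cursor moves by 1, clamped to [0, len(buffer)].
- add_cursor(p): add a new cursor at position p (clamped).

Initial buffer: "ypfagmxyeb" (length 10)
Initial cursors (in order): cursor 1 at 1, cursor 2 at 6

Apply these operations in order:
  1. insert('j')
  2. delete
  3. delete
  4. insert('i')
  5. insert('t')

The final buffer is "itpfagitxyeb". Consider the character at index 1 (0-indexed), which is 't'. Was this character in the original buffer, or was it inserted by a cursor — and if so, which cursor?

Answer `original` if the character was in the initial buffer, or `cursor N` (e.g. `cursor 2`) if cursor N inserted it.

Answer: cursor 1

Derivation:
After op 1 (insert('j')): buffer="yjpfagmjxyeb" (len 12), cursors c1@2 c2@8, authorship .1.....2....
After op 2 (delete): buffer="ypfagmxyeb" (len 10), cursors c1@1 c2@6, authorship ..........
After op 3 (delete): buffer="pfagxyeb" (len 8), cursors c1@0 c2@4, authorship ........
After op 4 (insert('i')): buffer="ipfagixyeb" (len 10), cursors c1@1 c2@6, authorship 1....2....
After op 5 (insert('t')): buffer="itpfagitxyeb" (len 12), cursors c1@2 c2@8, authorship 11....22....
Authorship (.=original, N=cursor N): 1 1 . . . . 2 2 . . . .
Index 1: author = 1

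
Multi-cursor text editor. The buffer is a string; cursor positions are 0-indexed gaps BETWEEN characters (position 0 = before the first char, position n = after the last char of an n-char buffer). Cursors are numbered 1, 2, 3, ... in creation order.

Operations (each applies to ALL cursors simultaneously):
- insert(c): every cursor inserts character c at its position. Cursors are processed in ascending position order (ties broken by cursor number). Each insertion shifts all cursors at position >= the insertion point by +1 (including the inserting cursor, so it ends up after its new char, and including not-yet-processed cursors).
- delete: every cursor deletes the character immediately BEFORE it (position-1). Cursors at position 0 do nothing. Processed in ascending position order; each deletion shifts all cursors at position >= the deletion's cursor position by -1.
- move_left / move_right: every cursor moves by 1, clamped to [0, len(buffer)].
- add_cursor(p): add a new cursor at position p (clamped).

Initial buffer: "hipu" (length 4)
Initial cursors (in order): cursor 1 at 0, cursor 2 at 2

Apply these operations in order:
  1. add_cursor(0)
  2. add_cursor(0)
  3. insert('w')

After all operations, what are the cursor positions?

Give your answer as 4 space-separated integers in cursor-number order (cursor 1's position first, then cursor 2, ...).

Answer: 3 6 3 3

Derivation:
After op 1 (add_cursor(0)): buffer="hipu" (len 4), cursors c1@0 c3@0 c2@2, authorship ....
After op 2 (add_cursor(0)): buffer="hipu" (len 4), cursors c1@0 c3@0 c4@0 c2@2, authorship ....
After op 3 (insert('w')): buffer="wwwhiwpu" (len 8), cursors c1@3 c3@3 c4@3 c2@6, authorship 134..2..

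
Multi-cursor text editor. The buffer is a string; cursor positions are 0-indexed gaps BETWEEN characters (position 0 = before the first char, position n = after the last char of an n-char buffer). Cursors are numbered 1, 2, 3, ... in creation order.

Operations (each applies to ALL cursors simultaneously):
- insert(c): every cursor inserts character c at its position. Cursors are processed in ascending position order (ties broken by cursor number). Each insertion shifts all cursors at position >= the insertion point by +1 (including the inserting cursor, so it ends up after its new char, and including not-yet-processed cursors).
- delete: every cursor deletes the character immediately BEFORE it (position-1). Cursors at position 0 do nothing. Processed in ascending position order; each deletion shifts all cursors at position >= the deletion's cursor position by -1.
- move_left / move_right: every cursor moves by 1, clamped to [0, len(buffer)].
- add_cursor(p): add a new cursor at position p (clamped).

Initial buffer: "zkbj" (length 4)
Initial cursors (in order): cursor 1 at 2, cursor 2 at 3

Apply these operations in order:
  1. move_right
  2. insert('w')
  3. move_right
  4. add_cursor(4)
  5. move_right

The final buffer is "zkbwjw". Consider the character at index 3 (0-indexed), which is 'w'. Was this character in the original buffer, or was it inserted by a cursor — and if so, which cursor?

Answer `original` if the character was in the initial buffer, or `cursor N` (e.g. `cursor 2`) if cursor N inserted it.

Answer: cursor 1

Derivation:
After op 1 (move_right): buffer="zkbj" (len 4), cursors c1@3 c2@4, authorship ....
After op 2 (insert('w')): buffer="zkbwjw" (len 6), cursors c1@4 c2@6, authorship ...1.2
After op 3 (move_right): buffer="zkbwjw" (len 6), cursors c1@5 c2@6, authorship ...1.2
After op 4 (add_cursor(4)): buffer="zkbwjw" (len 6), cursors c3@4 c1@5 c2@6, authorship ...1.2
After op 5 (move_right): buffer="zkbwjw" (len 6), cursors c3@5 c1@6 c2@6, authorship ...1.2
Authorship (.=original, N=cursor N): . . . 1 . 2
Index 3: author = 1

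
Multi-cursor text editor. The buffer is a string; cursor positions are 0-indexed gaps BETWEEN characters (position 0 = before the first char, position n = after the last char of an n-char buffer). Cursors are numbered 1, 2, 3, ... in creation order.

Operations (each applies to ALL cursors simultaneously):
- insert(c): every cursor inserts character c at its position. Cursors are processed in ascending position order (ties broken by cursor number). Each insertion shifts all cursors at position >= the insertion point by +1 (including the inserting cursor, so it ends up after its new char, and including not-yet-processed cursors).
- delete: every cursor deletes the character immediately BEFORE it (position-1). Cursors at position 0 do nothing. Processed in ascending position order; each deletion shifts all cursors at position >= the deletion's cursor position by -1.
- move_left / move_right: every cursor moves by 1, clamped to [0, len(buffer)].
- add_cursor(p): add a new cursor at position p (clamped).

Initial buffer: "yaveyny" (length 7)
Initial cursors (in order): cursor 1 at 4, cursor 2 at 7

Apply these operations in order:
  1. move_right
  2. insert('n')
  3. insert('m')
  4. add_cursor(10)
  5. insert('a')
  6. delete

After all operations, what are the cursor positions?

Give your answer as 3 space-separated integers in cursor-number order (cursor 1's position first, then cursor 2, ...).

After op 1 (move_right): buffer="yaveyny" (len 7), cursors c1@5 c2@7, authorship .......
After op 2 (insert('n')): buffer="yaveynnyn" (len 9), cursors c1@6 c2@9, authorship .....1..2
After op 3 (insert('m')): buffer="yaveynmnynm" (len 11), cursors c1@7 c2@11, authorship .....11..22
After op 4 (add_cursor(10)): buffer="yaveynmnynm" (len 11), cursors c1@7 c3@10 c2@11, authorship .....11..22
After op 5 (insert('a')): buffer="yaveynmanynama" (len 14), cursors c1@8 c3@12 c2@14, authorship .....111..2322
After op 6 (delete): buffer="yaveynmnynm" (len 11), cursors c1@7 c3@10 c2@11, authorship .....11..22

Answer: 7 11 10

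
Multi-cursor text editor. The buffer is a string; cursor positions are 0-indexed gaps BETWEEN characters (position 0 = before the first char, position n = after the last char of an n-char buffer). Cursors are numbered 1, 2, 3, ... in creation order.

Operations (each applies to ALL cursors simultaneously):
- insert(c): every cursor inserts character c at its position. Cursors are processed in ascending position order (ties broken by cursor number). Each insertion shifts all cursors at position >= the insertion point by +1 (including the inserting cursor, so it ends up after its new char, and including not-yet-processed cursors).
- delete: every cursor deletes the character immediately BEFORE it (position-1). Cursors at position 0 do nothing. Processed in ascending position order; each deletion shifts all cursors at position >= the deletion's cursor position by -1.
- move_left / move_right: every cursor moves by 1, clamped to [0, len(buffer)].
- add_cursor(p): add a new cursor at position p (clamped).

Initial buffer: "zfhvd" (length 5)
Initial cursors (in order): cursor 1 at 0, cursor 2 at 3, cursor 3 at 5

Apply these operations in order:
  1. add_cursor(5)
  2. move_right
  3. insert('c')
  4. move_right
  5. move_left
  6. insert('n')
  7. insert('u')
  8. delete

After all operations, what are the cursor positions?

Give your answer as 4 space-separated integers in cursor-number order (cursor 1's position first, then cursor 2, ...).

After op 1 (add_cursor(5)): buffer="zfhvd" (len 5), cursors c1@0 c2@3 c3@5 c4@5, authorship .....
After op 2 (move_right): buffer="zfhvd" (len 5), cursors c1@1 c2@4 c3@5 c4@5, authorship .....
After op 3 (insert('c')): buffer="zcfhvcdcc" (len 9), cursors c1@2 c2@6 c3@9 c4@9, authorship .1...2.34
After op 4 (move_right): buffer="zcfhvcdcc" (len 9), cursors c1@3 c2@7 c3@9 c4@9, authorship .1...2.34
After op 5 (move_left): buffer="zcfhvcdcc" (len 9), cursors c1@2 c2@6 c3@8 c4@8, authorship .1...2.34
After op 6 (insert('n')): buffer="zcnfhvcndcnnc" (len 13), cursors c1@3 c2@8 c3@12 c4@12, authorship .11...22.3344
After op 7 (insert('u')): buffer="zcnufhvcnudcnnuuc" (len 17), cursors c1@4 c2@10 c3@16 c4@16, authorship .111...222.334344
After op 8 (delete): buffer="zcnfhvcndcnnc" (len 13), cursors c1@3 c2@8 c3@12 c4@12, authorship .11...22.3344

Answer: 3 8 12 12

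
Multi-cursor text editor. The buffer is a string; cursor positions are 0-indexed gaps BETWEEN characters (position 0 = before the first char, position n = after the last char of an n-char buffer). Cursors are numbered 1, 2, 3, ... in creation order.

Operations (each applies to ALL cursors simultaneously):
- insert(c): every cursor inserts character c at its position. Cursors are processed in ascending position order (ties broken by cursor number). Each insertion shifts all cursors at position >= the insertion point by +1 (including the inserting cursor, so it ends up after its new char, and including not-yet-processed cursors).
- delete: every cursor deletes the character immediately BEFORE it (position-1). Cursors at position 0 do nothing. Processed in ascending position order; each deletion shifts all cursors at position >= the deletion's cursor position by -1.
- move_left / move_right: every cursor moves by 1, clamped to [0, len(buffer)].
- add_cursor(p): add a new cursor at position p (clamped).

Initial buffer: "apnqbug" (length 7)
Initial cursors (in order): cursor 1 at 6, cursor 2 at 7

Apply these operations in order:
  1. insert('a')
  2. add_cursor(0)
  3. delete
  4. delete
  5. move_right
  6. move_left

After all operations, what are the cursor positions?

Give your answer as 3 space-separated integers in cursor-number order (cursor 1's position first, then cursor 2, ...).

After op 1 (insert('a')): buffer="apnqbuaga" (len 9), cursors c1@7 c2@9, authorship ......1.2
After op 2 (add_cursor(0)): buffer="apnqbuaga" (len 9), cursors c3@0 c1@7 c2@9, authorship ......1.2
After op 3 (delete): buffer="apnqbug" (len 7), cursors c3@0 c1@6 c2@7, authorship .......
After op 4 (delete): buffer="apnqb" (len 5), cursors c3@0 c1@5 c2@5, authorship .....
After op 5 (move_right): buffer="apnqb" (len 5), cursors c3@1 c1@5 c2@5, authorship .....
After op 6 (move_left): buffer="apnqb" (len 5), cursors c3@0 c1@4 c2@4, authorship .....

Answer: 4 4 0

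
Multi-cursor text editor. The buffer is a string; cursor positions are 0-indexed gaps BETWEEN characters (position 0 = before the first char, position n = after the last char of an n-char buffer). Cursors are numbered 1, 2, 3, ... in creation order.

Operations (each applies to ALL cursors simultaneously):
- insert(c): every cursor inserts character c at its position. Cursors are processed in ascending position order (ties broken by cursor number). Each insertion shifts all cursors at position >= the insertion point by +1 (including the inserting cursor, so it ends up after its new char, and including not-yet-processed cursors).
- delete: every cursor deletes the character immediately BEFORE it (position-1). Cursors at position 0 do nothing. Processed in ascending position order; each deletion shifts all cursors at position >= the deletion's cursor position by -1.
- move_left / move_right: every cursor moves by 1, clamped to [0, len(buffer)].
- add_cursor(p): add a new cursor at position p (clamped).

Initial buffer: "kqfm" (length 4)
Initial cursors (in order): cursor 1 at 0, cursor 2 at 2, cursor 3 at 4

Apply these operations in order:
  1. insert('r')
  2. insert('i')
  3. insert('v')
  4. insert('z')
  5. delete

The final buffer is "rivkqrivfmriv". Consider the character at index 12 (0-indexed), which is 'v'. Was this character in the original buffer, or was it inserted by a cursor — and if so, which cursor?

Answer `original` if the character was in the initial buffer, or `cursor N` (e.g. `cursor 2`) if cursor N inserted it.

Answer: cursor 3

Derivation:
After op 1 (insert('r')): buffer="rkqrfmr" (len 7), cursors c1@1 c2@4 c3@7, authorship 1..2..3
After op 2 (insert('i')): buffer="rikqrifmri" (len 10), cursors c1@2 c2@6 c3@10, authorship 11..22..33
After op 3 (insert('v')): buffer="rivkqrivfmriv" (len 13), cursors c1@3 c2@8 c3@13, authorship 111..222..333
After op 4 (insert('z')): buffer="rivzkqrivzfmrivz" (len 16), cursors c1@4 c2@10 c3@16, authorship 1111..2222..3333
After op 5 (delete): buffer="rivkqrivfmriv" (len 13), cursors c1@3 c2@8 c3@13, authorship 111..222..333
Authorship (.=original, N=cursor N): 1 1 1 . . 2 2 2 . . 3 3 3
Index 12: author = 3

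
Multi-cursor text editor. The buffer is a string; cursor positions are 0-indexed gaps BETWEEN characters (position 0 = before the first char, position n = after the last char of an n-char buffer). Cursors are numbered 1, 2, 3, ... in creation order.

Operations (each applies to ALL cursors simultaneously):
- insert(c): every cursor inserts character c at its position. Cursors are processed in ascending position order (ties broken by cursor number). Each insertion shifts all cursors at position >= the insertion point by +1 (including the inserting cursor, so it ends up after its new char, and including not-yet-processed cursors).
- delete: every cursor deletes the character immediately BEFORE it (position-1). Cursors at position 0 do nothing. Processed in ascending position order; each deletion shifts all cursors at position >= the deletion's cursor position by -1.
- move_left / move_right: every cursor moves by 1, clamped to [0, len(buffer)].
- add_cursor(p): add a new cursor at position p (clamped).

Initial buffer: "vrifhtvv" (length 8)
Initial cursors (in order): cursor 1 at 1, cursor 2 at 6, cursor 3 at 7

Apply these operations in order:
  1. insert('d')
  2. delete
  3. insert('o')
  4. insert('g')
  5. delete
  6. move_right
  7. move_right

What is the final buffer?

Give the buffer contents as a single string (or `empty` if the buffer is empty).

Answer: vorifhtovov

Derivation:
After op 1 (insert('d')): buffer="vdrifhtdvdv" (len 11), cursors c1@2 c2@8 c3@10, authorship .1.....2.3.
After op 2 (delete): buffer="vrifhtvv" (len 8), cursors c1@1 c2@6 c3@7, authorship ........
After op 3 (insert('o')): buffer="vorifhtovov" (len 11), cursors c1@2 c2@8 c3@10, authorship .1.....2.3.
After op 4 (insert('g')): buffer="vogrifhtogvogv" (len 14), cursors c1@3 c2@10 c3@13, authorship .11.....22.33.
After op 5 (delete): buffer="vorifhtovov" (len 11), cursors c1@2 c2@8 c3@10, authorship .1.....2.3.
After op 6 (move_right): buffer="vorifhtovov" (len 11), cursors c1@3 c2@9 c3@11, authorship .1.....2.3.
After op 7 (move_right): buffer="vorifhtovov" (len 11), cursors c1@4 c2@10 c3@11, authorship .1.....2.3.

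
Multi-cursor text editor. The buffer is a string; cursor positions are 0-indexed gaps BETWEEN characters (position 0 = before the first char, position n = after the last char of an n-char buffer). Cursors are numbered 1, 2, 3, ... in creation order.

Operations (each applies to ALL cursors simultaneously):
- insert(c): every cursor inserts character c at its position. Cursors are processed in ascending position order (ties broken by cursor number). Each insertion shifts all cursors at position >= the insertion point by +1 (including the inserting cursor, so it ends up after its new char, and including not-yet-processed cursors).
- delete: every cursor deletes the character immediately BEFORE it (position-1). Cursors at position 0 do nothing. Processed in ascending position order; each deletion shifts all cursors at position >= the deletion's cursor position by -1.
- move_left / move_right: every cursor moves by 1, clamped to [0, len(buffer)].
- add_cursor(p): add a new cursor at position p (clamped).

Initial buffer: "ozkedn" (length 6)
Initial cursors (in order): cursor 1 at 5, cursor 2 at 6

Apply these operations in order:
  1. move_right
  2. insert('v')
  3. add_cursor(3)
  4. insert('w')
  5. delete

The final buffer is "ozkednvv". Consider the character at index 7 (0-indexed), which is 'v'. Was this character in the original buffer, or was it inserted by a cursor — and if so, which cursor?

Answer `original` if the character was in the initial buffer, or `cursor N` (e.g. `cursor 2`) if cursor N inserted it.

Answer: cursor 2

Derivation:
After op 1 (move_right): buffer="ozkedn" (len 6), cursors c1@6 c2@6, authorship ......
After op 2 (insert('v')): buffer="ozkednvv" (len 8), cursors c1@8 c2@8, authorship ......12
After op 3 (add_cursor(3)): buffer="ozkednvv" (len 8), cursors c3@3 c1@8 c2@8, authorship ......12
After op 4 (insert('w')): buffer="ozkwednvvww" (len 11), cursors c3@4 c1@11 c2@11, authorship ...3...1212
After op 5 (delete): buffer="ozkednvv" (len 8), cursors c3@3 c1@8 c2@8, authorship ......12
Authorship (.=original, N=cursor N): . . . . . . 1 2
Index 7: author = 2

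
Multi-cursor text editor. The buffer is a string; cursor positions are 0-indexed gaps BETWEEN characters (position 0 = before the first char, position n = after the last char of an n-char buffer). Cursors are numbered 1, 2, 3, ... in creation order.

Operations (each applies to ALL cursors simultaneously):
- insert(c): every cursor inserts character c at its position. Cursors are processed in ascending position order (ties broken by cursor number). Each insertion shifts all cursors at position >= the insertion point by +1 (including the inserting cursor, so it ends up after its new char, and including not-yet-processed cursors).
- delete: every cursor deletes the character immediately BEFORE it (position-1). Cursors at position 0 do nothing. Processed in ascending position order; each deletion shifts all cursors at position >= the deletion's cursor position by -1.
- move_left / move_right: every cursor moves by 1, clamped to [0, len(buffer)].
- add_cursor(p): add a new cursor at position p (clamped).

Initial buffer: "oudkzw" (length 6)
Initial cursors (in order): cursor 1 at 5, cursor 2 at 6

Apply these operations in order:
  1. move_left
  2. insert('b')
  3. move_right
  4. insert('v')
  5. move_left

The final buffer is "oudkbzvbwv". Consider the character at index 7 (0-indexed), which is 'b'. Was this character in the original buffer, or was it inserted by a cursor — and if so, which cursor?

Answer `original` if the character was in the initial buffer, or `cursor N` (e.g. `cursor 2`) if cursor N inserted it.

After op 1 (move_left): buffer="oudkzw" (len 6), cursors c1@4 c2@5, authorship ......
After op 2 (insert('b')): buffer="oudkbzbw" (len 8), cursors c1@5 c2@7, authorship ....1.2.
After op 3 (move_right): buffer="oudkbzbw" (len 8), cursors c1@6 c2@8, authorship ....1.2.
After op 4 (insert('v')): buffer="oudkbzvbwv" (len 10), cursors c1@7 c2@10, authorship ....1.12.2
After op 5 (move_left): buffer="oudkbzvbwv" (len 10), cursors c1@6 c2@9, authorship ....1.12.2
Authorship (.=original, N=cursor N): . . . . 1 . 1 2 . 2
Index 7: author = 2

Answer: cursor 2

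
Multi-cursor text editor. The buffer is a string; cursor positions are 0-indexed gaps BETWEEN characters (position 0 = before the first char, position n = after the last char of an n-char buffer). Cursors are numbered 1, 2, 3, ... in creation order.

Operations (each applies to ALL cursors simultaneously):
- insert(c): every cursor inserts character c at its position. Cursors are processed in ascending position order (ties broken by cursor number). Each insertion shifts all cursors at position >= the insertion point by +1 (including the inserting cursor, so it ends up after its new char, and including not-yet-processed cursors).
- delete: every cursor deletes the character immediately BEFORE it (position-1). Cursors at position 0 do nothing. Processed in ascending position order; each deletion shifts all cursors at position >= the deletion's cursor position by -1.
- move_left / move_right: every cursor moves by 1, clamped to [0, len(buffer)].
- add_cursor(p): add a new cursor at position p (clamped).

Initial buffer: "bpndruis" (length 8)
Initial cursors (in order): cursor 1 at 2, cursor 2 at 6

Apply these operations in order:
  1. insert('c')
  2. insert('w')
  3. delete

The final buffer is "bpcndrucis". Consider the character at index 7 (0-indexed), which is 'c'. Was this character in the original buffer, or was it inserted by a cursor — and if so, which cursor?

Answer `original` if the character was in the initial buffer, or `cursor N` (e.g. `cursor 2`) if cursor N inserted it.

Answer: cursor 2

Derivation:
After op 1 (insert('c')): buffer="bpcndrucis" (len 10), cursors c1@3 c2@8, authorship ..1....2..
After op 2 (insert('w')): buffer="bpcwndrucwis" (len 12), cursors c1@4 c2@10, authorship ..11....22..
After op 3 (delete): buffer="bpcndrucis" (len 10), cursors c1@3 c2@8, authorship ..1....2..
Authorship (.=original, N=cursor N): . . 1 . . . . 2 . .
Index 7: author = 2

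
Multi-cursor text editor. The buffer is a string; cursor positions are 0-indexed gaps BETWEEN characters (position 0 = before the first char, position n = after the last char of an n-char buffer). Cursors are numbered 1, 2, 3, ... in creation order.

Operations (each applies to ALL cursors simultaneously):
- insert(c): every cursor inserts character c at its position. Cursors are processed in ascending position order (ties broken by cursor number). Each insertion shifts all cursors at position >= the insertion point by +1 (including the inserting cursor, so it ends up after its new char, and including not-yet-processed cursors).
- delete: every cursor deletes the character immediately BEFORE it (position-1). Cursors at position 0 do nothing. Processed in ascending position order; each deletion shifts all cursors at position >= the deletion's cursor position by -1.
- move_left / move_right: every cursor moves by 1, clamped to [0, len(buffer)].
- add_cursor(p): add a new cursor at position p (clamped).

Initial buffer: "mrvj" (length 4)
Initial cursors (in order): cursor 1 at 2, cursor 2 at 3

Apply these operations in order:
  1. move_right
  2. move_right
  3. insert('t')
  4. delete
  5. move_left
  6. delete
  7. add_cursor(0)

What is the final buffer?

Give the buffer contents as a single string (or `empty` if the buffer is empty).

Answer: mj

Derivation:
After op 1 (move_right): buffer="mrvj" (len 4), cursors c1@3 c2@4, authorship ....
After op 2 (move_right): buffer="mrvj" (len 4), cursors c1@4 c2@4, authorship ....
After op 3 (insert('t')): buffer="mrvjtt" (len 6), cursors c1@6 c2@6, authorship ....12
After op 4 (delete): buffer="mrvj" (len 4), cursors c1@4 c2@4, authorship ....
After op 5 (move_left): buffer="mrvj" (len 4), cursors c1@3 c2@3, authorship ....
After op 6 (delete): buffer="mj" (len 2), cursors c1@1 c2@1, authorship ..
After op 7 (add_cursor(0)): buffer="mj" (len 2), cursors c3@0 c1@1 c2@1, authorship ..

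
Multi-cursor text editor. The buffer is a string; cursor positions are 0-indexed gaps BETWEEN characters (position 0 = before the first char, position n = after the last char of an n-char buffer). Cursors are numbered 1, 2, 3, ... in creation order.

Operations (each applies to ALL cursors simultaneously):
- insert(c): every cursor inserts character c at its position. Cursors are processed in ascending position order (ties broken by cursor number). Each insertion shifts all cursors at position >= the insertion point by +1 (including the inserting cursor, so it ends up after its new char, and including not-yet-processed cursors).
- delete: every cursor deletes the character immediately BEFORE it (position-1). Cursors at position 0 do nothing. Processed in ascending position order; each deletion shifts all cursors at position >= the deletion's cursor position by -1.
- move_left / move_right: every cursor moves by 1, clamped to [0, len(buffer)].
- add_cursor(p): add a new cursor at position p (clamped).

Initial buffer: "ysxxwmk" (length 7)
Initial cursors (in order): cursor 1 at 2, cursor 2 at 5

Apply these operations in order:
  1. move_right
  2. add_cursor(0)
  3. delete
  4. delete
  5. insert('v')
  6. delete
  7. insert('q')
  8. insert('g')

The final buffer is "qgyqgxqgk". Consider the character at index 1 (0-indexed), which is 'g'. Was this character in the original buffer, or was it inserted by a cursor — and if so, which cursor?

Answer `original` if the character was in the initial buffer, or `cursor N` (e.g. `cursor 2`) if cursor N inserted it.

Answer: cursor 3

Derivation:
After op 1 (move_right): buffer="ysxxwmk" (len 7), cursors c1@3 c2@6, authorship .......
After op 2 (add_cursor(0)): buffer="ysxxwmk" (len 7), cursors c3@0 c1@3 c2@6, authorship .......
After op 3 (delete): buffer="ysxwk" (len 5), cursors c3@0 c1@2 c2@4, authorship .....
After op 4 (delete): buffer="yxk" (len 3), cursors c3@0 c1@1 c2@2, authorship ...
After op 5 (insert('v')): buffer="vyvxvk" (len 6), cursors c3@1 c1@3 c2@5, authorship 3.1.2.
After op 6 (delete): buffer="yxk" (len 3), cursors c3@0 c1@1 c2@2, authorship ...
After op 7 (insert('q')): buffer="qyqxqk" (len 6), cursors c3@1 c1@3 c2@5, authorship 3.1.2.
After op 8 (insert('g')): buffer="qgyqgxqgk" (len 9), cursors c3@2 c1@5 c2@8, authorship 33.11.22.
Authorship (.=original, N=cursor N): 3 3 . 1 1 . 2 2 .
Index 1: author = 3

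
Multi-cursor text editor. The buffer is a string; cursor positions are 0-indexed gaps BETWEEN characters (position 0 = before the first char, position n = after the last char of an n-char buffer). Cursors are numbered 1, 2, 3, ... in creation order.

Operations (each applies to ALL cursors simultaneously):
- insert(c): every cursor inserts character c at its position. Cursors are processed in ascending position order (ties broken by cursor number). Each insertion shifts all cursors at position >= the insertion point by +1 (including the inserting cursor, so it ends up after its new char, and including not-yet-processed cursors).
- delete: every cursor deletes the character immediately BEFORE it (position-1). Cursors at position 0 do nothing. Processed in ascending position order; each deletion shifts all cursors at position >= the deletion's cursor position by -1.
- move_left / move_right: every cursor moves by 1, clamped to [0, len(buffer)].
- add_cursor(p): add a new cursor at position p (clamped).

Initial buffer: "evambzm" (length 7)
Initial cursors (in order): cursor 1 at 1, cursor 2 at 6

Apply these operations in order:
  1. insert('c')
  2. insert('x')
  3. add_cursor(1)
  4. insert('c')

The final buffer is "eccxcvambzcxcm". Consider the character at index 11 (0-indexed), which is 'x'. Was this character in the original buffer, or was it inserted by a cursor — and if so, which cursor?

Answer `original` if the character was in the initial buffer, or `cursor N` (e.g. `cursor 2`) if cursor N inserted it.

Answer: cursor 2

Derivation:
After op 1 (insert('c')): buffer="ecvambzcm" (len 9), cursors c1@2 c2@8, authorship .1.....2.
After op 2 (insert('x')): buffer="ecxvambzcxm" (len 11), cursors c1@3 c2@10, authorship .11.....22.
After op 3 (add_cursor(1)): buffer="ecxvambzcxm" (len 11), cursors c3@1 c1@3 c2@10, authorship .11.....22.
After op 4 (insert('c')): buffer="eccxcvambzcxcm" (len 14), cursors c3@2 c1@5 c2@13, authorship .3111.....222.
Authorship (.=original, N=cursor N): . 3 1 1 1 . . . . . 2 2 2 .
Index 11: author = 2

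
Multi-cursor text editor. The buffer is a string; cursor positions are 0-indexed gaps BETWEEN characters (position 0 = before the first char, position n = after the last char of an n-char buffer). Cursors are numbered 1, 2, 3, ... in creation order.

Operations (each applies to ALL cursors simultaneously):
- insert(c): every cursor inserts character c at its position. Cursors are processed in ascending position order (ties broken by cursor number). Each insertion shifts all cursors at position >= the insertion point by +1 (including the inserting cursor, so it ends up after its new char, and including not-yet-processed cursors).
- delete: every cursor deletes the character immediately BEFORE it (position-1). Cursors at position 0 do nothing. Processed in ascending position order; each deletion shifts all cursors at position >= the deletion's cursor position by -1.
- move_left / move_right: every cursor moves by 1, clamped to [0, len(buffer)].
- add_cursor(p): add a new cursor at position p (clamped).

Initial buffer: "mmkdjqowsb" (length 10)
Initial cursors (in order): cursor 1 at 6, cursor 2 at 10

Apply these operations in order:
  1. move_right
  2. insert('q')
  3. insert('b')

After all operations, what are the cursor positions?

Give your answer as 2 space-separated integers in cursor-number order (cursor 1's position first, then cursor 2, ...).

After op 1 (move_right): buffer="mmkdjqowsb" (len 10), cursors c1@7 c2@10, authorship ..........
After op 2 (insert('q')): buffer="mmkdjqoqwsbq" (len 12), cursors c1@8 c2@12, authorship .......1...2
After op 3 (insert('b')): buffer="mmkdjqoqbwsbqb" (len 14), cursors c1@9 c2@14, authorship .......11...22

Answer: 9 14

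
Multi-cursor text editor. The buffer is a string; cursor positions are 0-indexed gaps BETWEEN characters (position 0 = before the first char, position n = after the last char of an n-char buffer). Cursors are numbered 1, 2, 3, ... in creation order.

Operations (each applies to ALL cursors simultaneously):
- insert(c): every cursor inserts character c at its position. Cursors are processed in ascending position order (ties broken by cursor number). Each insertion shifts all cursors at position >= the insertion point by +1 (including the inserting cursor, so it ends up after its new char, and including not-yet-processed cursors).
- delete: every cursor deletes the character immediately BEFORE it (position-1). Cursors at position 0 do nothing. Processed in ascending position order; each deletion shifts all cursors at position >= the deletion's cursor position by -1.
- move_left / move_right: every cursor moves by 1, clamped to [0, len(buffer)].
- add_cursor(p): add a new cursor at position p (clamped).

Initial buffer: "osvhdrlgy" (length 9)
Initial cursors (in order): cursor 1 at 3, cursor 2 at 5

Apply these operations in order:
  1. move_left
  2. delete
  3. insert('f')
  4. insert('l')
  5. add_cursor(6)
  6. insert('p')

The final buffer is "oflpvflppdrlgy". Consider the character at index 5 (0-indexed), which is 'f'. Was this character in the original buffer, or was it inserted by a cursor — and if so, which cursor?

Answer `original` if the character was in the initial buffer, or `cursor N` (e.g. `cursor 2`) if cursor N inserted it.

Answer: cursor 2

Derivation:
After op 1 (move_left): buffer="osvhdrlgy" (len 9), cursors c1@2 c2@4, authorship .........
After op 2 (delete): buffer="ovdrlgy" (len 7), cursors c1@1 c2@2, authorship .......
After op 3 (insert('f')): buffer="ofvfdrlgy" (len 9), cursors c1@2 c2@4, authorship .1.2.....
After op 4 (insert('l')): buffer="oflvfldrlgy" (len 11), cursors c1@3 c2@6, authorship .11.22.....
After op 5 (add_cursor(6)): buffer="oflvfldrlgy" (len 11), cursors c1@3 c2@6 c3@6, authorship .11.22.....
After op 6 (insert('p')): buffer="oflpvflppdrlgy" (len 14), cursors c1@4 c2@9 c3@9, authorship .111.2223.....
Authorship (.=original, N=cursor N): . 1 1 1 . 2 2 2 3 . . . . .
Index 5: author = 2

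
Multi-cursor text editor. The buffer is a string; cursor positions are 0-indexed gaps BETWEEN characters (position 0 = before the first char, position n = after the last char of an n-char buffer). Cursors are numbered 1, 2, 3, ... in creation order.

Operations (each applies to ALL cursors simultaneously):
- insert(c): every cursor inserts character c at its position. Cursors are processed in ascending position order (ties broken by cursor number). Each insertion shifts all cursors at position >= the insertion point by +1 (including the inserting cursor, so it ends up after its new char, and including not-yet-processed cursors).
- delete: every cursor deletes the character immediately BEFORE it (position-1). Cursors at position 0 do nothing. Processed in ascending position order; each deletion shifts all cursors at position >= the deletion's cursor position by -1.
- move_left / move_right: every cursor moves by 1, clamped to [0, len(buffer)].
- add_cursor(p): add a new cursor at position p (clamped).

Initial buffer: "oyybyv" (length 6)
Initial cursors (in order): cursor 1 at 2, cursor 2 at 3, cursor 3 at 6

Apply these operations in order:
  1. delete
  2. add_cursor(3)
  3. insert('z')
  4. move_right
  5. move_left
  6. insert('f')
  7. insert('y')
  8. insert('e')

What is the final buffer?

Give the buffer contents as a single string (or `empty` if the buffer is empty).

Answer: ozzffyyeebyzffyyeez

Derivation:
After op 1 (delete): buffer="oby" (len 3), cursors c1@1 c2@1 c3@3, authorship ...
After op 2 (add_cursor(3)): buffer="oby" (len 3), cursors c1@1 c2@1 c3@3 c4@3, authorship ...
After op 3 (insert('z')): buffer="ozzbyzz" (len 7), cursors c1@3 c2@3 c3@7 c4@7, authorship .12..34
After op 4 (move_right): buffer="ozzbyzz" (len 7), cursors c1@4 c2@4 c3@7 c4@7, authorship .12..34
After op 5 (move_left): buffer="ozzbyzz" (len 7), cursors c1@3 c2@3 c3@6 c4@6, authorship .12..34
After op 6 (insert('f')): buffer="ozzffbyzffz" (len 11), cursors c1@5 c2@5 c3@10 c4@10, authorship .1212..3344
After op 7 (insert('y')): buffer="ozzffyybyzffyyz" (len 15), cursors c1@7 c2@7 c3@14 c4@14, authorship .121212..334344
After op 8 (insert('e')): buffer="ozzffyyeebyzffyyeez" (len 19), cursors c1@9 c2@9 c3@18 c4@18, authorship .12121212..33434344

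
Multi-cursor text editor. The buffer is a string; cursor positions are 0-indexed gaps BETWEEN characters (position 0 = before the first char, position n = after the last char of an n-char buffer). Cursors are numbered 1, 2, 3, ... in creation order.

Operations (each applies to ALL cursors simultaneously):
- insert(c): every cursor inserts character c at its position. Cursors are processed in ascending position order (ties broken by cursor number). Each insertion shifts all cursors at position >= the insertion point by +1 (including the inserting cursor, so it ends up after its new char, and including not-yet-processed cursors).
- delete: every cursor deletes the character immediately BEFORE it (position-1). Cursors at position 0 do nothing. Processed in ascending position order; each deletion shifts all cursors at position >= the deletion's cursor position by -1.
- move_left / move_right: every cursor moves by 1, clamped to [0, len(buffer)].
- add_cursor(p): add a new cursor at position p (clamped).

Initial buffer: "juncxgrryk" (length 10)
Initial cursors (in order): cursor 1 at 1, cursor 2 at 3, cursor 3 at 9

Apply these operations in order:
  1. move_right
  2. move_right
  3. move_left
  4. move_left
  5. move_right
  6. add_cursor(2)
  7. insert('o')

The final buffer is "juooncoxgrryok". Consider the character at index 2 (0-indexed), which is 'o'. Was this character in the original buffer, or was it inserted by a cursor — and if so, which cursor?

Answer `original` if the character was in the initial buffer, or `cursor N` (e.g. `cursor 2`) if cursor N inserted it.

Answer: cursor 1

Derivation:
After op 1 (move_right): buffer="juncxgrryk" (len 10), cursors c1@2 c2@4 c3@10, authorship ..........
After op 2 (move_right): buffer="juncxgrryk" (len 10), cursors c1@3 c2@5 c3@10, authorship ..........
After op 3 (move_left): buffer="juncxgrryk" (len 10), cursors c1@2 c2@4 c3@9, authorship ..........
After op 4 (move_left): buffer="juncxgrryk" (len 10), cursors c1@1 c2@3 c3@8, authorship ..........
After op 5 (move_right): buffer="juncxgrryk" (len 10), cursors c1@2 c2@4 c3@9, authorship ..........
After op 6 (add_cursor(2)): buffer="juncxgrryk" (len 10), cursors c1@2 c4@2 c2@4 c3@9, authorship ..........
After op 7 (insert('o')): buffer="juooncoxgrryok" (len 14), cursors c1@4 c4@4 c2@7 c3@13, authorship ..14..2.....3.
Authorship (.=original, N=cursor N): . . 1 4 . . 2 . . . . . 3 .
Index 2: author = 1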